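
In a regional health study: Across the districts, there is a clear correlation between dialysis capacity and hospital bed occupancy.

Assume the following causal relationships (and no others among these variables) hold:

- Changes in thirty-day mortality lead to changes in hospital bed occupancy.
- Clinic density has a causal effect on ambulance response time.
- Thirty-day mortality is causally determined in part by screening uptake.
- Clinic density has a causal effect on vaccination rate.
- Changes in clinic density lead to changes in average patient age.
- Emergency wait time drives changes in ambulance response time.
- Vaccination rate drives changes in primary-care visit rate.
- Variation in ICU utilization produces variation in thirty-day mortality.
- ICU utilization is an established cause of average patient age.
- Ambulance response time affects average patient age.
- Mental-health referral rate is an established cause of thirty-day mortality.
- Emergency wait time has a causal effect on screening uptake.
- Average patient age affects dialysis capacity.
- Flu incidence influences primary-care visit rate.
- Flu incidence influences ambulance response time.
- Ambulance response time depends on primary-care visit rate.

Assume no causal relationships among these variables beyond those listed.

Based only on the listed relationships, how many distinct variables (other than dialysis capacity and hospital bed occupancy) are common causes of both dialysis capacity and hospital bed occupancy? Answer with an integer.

The common causes are: ICU utilization (to dialysis capacity via ICU utilization → average patient age → dialysis capacity; to hospital bed occupancy via ICU utilization → thirty-day mortality → hospital bed occupancy); emergency wait time (to dialysis capacity via emergency wait time → ambulance response time → average patient age → dialysis capacity; to hospital bed occupancy via emergency wait time → screening uptake → thirty-day mortality → hospital bed occupancy).
Every other variable lacks a causal path to at least one of dialysis capacity and hospital bed occupancy.

2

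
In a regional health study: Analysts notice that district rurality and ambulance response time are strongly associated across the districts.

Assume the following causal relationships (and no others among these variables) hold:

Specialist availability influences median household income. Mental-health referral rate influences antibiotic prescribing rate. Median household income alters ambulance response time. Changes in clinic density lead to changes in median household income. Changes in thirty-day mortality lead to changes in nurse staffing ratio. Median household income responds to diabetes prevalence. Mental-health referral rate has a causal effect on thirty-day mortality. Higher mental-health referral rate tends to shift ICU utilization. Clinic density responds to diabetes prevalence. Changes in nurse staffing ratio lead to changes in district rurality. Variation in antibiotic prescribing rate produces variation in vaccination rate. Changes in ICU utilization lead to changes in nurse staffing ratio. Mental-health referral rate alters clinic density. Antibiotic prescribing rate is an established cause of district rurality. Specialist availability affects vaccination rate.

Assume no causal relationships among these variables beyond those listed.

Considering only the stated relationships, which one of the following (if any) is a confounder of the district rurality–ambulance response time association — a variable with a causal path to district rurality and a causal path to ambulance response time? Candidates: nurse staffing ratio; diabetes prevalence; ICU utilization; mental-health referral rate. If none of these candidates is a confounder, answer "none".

mental-health referral rate

Mental-health referral rate causes district rurality (mental-health referral rate → antibiotic prescribing rate → district rurality) and also causes ambulance response time (mental-health referral rate → clinic density → median household income → ambulance response time); it is a common cause of both.
Each of the other candidates lacks a causal path to at least one of district rurality and ambulance response time, so they do not confound the relationship.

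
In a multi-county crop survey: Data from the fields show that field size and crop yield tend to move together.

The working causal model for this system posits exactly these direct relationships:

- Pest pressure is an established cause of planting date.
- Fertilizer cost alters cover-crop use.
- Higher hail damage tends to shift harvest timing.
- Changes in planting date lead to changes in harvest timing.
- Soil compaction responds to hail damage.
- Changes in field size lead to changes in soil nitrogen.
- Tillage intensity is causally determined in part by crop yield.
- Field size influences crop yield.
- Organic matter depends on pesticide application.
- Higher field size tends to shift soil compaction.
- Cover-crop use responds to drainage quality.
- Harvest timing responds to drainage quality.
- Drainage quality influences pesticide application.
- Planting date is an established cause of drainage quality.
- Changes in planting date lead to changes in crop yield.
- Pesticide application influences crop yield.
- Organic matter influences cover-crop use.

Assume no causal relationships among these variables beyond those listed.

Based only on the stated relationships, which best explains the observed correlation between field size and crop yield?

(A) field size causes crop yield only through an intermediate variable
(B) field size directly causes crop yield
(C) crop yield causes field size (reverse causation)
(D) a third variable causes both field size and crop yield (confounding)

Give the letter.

There is a stated direct causal link field size → crop yield, and no variable causes both field size and crop yield, so the correlation reflects direct causation.

B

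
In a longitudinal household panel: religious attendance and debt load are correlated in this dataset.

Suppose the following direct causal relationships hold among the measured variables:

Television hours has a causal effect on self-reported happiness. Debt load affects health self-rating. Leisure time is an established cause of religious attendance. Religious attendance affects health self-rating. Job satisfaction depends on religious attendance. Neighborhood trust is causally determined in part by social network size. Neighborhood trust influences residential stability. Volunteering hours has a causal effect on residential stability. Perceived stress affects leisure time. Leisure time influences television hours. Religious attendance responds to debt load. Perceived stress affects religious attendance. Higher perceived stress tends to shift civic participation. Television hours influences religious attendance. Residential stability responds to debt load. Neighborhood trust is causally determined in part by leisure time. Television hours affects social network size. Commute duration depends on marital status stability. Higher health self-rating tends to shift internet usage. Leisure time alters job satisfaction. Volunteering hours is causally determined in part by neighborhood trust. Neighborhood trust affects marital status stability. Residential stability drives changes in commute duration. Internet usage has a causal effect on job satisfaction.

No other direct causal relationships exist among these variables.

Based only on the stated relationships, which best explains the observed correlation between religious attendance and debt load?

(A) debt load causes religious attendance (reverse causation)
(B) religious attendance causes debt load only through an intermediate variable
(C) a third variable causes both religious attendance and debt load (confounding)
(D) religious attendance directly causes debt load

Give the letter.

The stated link runs debt load → religious attendance; religious attendance has no causal path to debt load. No variable causes both, so confounding is ruled out. The correlation reflects reverse causation.

A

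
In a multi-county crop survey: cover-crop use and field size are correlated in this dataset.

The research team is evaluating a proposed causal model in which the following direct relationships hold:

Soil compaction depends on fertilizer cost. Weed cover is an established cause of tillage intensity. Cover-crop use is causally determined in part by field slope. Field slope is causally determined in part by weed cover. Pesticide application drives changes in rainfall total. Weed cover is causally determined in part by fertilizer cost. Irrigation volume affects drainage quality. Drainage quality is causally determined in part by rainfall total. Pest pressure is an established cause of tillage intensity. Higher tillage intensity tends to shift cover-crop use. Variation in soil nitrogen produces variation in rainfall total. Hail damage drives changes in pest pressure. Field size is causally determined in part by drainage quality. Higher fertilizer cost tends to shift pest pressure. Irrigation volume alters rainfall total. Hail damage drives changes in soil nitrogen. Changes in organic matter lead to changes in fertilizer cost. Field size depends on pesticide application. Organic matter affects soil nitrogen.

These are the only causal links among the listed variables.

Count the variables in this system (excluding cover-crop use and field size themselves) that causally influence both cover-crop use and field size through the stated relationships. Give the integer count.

The common causes are: hail damage (to cover-crop use via hail damage → pest pressure → tillage intensity → cover-crop use; to field size via hail damage → soil nitrogen → rainfall total → drainage quality → field size); organic matter (to cover-crop use via organic matter → fertilizer cost → pest pressure → tillage intensity → cover-crop use; to field size via organic matter → soil nitrogen → rainfall total → drainage quality → field size).
Every other variable lacks a causal path to at least one of cover-crop use and field size.

2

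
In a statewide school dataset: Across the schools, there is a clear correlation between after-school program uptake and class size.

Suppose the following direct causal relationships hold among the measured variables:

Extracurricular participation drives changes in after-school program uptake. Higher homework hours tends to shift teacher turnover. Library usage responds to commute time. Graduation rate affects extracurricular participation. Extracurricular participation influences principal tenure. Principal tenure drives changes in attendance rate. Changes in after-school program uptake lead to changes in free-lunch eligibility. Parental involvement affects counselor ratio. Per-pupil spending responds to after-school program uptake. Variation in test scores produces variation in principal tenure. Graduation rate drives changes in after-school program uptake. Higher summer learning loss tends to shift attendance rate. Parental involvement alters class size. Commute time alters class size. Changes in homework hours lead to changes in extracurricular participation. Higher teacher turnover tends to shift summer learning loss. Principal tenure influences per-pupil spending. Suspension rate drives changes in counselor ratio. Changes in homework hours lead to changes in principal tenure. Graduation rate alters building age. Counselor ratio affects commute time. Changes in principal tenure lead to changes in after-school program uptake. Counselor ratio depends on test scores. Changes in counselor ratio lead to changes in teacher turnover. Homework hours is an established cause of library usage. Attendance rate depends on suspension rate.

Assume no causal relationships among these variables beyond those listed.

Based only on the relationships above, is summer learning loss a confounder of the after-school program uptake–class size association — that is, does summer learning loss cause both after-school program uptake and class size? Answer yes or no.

Summer learning loss has no stated causal path to either after-school program uptake or class size. A confounder must cause both variables, so summer learning loss does not qualify.

no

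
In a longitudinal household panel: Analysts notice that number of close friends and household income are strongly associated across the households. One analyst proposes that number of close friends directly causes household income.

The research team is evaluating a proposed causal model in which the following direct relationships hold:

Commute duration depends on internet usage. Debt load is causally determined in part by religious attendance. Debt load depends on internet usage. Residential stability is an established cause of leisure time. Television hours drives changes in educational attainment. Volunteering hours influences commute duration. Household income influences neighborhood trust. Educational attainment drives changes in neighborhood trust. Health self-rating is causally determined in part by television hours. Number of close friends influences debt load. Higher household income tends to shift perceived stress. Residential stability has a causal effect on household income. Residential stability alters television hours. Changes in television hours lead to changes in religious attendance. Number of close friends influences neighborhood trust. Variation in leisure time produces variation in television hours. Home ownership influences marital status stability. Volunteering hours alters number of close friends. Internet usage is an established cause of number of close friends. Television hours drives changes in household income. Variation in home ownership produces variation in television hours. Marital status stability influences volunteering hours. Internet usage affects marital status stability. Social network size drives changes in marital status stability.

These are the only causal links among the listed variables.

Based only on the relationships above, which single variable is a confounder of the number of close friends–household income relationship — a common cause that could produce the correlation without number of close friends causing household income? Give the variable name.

home ownership

Home ownership has a causal path to number of close friends (home ownership → marital status stability → volunteering hours → number of close friends) and a separate causal path to household income (home ownership → television hours → household income), so it is a common cause of both.
No stated relationship gives number of close friends a causal route to household income, so the correlation is explained by the shared upstream cause rather than a direct effect.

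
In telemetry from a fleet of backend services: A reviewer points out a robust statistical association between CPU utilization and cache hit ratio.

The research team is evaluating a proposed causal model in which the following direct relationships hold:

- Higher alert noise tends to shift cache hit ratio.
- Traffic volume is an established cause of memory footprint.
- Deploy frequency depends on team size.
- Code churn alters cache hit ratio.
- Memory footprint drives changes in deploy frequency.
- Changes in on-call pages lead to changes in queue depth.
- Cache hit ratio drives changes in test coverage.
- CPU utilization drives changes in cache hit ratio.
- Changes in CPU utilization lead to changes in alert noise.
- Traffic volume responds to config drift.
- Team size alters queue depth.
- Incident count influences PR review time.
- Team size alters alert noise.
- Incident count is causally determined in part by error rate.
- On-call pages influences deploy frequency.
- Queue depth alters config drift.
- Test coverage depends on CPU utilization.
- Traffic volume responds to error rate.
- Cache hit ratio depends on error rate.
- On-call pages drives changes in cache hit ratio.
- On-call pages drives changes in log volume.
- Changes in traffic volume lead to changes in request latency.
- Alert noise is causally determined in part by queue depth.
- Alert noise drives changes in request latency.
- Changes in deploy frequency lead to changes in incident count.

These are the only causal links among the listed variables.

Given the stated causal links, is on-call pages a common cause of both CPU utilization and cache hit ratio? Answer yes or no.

On-call pages has no stated causal path to CPU utilization. A confounder must cause both variables, so on-call pages does not qualify.

no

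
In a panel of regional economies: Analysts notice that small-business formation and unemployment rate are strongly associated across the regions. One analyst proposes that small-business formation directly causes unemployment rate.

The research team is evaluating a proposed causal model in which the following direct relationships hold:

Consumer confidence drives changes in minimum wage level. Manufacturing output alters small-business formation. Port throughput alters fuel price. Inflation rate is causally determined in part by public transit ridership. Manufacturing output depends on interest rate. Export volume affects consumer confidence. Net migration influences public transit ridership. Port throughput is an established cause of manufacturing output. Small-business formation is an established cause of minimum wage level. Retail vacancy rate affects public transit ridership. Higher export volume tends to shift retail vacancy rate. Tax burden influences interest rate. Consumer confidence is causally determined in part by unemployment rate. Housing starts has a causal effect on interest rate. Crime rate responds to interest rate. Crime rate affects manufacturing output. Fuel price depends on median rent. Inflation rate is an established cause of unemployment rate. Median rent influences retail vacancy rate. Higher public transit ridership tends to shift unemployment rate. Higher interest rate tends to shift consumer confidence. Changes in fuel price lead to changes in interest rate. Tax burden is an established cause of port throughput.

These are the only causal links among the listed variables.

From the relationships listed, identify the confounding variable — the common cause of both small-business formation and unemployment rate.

median rent

Median rent has a causal path to small-business formation (median rent → fuel price → interest rate → manufacturing output → small-business formation) and a separate causal path to unemployment rate (median rent → retail vacancy rate → public transit ridership → unemployment rate), so it is a common cause of both.
No stated relationship gives small-business formation a causal route to unemployment rate, so the correlation is explained by the shared upstream cause rather than a direct effect.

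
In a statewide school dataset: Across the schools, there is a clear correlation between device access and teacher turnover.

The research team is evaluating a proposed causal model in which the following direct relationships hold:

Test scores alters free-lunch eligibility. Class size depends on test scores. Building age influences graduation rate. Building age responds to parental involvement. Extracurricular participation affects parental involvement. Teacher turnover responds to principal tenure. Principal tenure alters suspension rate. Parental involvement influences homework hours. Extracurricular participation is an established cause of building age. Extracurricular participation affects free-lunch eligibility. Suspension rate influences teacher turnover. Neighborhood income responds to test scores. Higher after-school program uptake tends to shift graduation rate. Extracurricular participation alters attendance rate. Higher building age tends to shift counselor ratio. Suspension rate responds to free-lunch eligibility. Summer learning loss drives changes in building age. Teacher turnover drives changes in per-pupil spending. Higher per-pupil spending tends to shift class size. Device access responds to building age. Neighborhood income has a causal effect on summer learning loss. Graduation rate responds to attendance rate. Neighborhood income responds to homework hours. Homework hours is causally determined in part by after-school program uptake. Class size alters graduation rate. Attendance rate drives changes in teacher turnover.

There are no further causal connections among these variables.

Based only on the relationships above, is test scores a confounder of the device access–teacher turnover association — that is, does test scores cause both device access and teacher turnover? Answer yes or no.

yes

Test scores has a causal path to device access (test scores → neighborhood income → summer learning loss → building age → device access) and to teacher turnover (test scores → free-lunch eligibility → suspension rate → teacher turnover), so it is a common cause of both — a confounder.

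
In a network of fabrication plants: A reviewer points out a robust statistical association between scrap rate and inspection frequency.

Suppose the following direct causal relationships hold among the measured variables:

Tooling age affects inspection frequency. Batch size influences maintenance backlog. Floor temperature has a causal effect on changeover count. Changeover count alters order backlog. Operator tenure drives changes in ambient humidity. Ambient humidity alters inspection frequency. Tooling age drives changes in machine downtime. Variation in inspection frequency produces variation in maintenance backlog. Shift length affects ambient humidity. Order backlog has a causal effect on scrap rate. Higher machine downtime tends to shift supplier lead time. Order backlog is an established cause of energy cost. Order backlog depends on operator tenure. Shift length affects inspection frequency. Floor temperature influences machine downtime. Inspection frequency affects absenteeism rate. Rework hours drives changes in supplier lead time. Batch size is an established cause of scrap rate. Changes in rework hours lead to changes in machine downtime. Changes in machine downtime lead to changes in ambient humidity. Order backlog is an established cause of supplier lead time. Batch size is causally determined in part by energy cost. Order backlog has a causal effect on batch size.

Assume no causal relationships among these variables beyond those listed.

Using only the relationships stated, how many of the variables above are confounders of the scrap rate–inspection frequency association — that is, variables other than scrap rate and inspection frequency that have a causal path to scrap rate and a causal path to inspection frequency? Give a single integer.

The common causes are: floor temperature (to scrap rate via floor temperature → changeover count → order backlog → scrap rate; to inspection frequency via floor temperature → machine downtime → ambient humidity → inspection frequency); operator tenure (to scrap rate via operator tenure → order backlog → scrap rate; to inspection frequency via operator tenure → ambient humidity → inspection frequency).
Every other variable lacks a causal path to at least one of scrap rate and inspection frequency.

2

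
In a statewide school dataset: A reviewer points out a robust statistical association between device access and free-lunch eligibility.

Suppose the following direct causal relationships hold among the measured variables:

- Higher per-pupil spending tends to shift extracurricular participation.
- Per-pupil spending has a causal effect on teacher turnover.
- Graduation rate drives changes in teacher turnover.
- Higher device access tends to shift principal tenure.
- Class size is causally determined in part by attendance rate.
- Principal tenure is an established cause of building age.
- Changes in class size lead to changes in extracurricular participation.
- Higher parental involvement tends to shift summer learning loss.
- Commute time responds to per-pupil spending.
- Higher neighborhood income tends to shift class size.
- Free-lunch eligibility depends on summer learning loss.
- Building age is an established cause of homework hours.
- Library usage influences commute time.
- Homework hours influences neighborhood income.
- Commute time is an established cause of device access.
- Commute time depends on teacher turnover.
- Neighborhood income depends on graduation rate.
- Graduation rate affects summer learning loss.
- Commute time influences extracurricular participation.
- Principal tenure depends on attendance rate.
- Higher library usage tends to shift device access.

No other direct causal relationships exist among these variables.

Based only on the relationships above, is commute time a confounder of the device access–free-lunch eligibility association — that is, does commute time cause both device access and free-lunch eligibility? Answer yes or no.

Commute time has no stated causal path to free-lunch eligibility. A confounder must cause both variables, so commute time does not qualify.

no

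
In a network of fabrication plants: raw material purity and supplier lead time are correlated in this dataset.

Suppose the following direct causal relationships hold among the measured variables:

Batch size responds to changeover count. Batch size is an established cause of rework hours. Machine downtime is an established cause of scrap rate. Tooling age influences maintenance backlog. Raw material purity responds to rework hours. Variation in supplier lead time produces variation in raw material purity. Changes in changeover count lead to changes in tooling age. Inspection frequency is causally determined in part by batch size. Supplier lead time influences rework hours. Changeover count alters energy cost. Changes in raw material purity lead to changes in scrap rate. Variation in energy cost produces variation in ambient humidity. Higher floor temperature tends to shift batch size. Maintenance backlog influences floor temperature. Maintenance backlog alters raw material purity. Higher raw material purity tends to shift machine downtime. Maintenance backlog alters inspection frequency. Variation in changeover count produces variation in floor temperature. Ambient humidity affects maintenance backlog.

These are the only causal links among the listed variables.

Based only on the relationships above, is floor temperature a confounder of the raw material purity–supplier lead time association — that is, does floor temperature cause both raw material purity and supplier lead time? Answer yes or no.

Floor temperature has no stated causal path to supplier lead time. A confounder must cause both variables, so floor temperature does not qualify.

no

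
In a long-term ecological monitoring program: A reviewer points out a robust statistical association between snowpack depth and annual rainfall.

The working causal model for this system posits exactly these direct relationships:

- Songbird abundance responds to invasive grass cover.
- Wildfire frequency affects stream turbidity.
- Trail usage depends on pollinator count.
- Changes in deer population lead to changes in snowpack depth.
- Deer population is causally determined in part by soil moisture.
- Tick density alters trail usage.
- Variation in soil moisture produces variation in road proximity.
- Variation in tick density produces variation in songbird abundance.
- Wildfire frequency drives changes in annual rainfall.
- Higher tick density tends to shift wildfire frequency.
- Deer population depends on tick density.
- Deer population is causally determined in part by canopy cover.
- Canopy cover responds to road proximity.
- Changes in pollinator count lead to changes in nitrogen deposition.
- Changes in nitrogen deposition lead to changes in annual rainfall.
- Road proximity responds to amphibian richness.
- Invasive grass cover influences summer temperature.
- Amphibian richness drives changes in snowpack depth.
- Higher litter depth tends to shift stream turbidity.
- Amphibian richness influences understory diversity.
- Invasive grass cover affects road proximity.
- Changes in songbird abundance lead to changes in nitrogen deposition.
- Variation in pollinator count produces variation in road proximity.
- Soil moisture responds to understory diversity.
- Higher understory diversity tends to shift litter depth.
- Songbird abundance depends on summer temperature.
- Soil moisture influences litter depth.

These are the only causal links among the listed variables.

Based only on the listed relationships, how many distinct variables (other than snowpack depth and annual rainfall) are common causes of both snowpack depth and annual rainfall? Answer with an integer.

3

The common causes are: invasive grass cover (to snowpack depth via invasive grass cover → road proximity → canopy cover → deer population → snowpack depth; to annual rainfall via invasive grass cover → songbird abundance → nitrogen deposition → annual rainfall); pollinator count (to snowpack depth via pollinator count → road proximity → canopy cover → deer population → snowpack depth; to annual rainfall via pollinator count → nitrogen deposition → annual rainfall); tick density (to snowpack depth via tick density → deer population → snowpack depth; to annual rainfall via tick density → wildfire frequency → annual rainfall).
Every other variable lacks a causal path to at least one of snowpack depth and annual rainfall.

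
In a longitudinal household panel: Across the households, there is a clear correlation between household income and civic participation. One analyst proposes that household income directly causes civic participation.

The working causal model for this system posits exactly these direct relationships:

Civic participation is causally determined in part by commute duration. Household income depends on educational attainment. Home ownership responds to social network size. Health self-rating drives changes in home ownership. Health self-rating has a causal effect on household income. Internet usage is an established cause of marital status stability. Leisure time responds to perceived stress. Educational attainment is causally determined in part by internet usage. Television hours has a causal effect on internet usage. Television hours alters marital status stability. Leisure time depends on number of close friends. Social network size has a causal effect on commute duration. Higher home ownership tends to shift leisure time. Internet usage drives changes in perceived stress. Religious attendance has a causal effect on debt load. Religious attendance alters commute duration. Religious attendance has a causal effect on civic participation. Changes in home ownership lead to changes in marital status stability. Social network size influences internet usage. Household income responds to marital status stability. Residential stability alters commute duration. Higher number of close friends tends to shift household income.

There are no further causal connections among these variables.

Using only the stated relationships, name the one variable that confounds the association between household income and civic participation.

social network size

Social network size has a causal path to household income (social network size → home ownership → marital status stability → household income) and a separate causal path to civic participation (social network size → commute duration → civic participation), so it is a common cause of both.
No stated relationship gives household income a causal route to civic participation, so the correlation is explained by the shared upstream cause rather than a direct effect.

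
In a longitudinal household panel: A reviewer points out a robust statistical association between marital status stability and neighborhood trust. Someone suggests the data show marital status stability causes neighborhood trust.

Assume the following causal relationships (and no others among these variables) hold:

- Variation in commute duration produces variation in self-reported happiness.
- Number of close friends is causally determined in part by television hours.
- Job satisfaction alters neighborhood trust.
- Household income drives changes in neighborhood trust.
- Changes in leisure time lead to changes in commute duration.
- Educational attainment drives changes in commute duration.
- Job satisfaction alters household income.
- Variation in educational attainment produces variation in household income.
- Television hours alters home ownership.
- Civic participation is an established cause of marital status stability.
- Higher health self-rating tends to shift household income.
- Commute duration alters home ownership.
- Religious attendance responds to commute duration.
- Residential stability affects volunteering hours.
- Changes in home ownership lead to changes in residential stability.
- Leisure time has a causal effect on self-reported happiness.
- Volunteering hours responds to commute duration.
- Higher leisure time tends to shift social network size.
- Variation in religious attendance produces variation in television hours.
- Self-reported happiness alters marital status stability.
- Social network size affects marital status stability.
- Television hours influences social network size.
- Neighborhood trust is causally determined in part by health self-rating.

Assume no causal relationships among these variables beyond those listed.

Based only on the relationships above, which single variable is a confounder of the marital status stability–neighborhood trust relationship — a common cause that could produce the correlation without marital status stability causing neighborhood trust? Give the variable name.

educational attainment

Educational attainment has a causal path to marital status stability (educational attainment → commute duration → self-reported happiness → marital status stability) and a separate causal path to neighborhood trust (educational attainment → household income → neighborhood trust), so it is a common cause of both.
No stated relationship gives marital status stability a causal route to neighborhood trust, so the correlation is explained by the shared upstream cause rather than a direct effect.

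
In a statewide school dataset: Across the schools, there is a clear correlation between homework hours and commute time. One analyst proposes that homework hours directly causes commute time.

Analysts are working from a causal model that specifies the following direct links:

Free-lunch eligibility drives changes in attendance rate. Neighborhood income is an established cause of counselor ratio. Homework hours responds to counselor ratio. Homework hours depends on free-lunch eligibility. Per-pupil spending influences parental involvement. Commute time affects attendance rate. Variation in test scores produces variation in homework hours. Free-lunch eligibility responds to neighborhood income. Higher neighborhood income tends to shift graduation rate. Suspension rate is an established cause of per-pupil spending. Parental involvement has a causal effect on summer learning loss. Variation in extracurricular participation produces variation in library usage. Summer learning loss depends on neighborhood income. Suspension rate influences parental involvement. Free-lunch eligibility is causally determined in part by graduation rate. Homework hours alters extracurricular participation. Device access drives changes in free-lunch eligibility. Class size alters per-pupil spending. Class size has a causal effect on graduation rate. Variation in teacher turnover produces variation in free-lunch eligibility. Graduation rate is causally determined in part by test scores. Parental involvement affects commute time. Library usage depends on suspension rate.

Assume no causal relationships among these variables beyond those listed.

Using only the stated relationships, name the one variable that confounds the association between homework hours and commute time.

Class size has a causal path to homework hours (class size → graduation rate → free-lunch eligibility → homework hours) and a separate causal path to commute time (class size → per-pupil spending → parental involvement → commute time), so it is a common cause of both.
No stated relationship gives homework hours a causal route to commute time, so the correlation is explained by the shared upstream cause rather than a direct effect.

class size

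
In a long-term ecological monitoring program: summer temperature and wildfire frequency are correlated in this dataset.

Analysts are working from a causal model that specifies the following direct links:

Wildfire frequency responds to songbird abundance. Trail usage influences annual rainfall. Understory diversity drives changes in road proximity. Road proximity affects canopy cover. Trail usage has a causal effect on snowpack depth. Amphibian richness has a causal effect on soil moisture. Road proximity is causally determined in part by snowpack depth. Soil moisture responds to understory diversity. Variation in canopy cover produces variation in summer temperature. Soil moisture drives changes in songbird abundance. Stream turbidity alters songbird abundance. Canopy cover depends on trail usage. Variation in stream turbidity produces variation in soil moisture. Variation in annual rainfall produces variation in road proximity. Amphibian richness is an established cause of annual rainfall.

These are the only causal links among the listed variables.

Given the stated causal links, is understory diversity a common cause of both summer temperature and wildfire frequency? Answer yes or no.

yes

Understory diversity has a causal path to summer temperature (understory diversity → road proximity → canopy cover → summer temperature) and to wildfire frequency (understory diversity → soil moisture → songbird abundance → wildfire frequency), so it is a common cause of both — a confounder.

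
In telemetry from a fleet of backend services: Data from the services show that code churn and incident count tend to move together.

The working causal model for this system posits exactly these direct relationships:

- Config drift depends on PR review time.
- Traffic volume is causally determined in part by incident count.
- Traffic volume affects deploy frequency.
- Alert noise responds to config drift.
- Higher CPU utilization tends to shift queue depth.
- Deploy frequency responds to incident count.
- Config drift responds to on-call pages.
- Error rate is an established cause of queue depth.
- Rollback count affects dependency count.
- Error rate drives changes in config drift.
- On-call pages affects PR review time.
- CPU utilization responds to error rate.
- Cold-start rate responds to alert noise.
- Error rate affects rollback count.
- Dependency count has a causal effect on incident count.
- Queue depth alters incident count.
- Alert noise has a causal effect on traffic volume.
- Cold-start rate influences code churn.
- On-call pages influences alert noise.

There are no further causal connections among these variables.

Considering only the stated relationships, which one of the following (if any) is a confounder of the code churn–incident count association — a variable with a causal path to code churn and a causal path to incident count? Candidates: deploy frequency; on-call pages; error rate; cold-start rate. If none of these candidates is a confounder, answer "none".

Error rate causes code churn (error rate → config drift → alert noise → cold-start rate → code churn) and also causes incident count (error rate → queue depth → incident count); it is a common cause of both.
Each of the other candidates lacks a causal path to at least one of code churn and incident count, so they do not confound the relationship.

error rate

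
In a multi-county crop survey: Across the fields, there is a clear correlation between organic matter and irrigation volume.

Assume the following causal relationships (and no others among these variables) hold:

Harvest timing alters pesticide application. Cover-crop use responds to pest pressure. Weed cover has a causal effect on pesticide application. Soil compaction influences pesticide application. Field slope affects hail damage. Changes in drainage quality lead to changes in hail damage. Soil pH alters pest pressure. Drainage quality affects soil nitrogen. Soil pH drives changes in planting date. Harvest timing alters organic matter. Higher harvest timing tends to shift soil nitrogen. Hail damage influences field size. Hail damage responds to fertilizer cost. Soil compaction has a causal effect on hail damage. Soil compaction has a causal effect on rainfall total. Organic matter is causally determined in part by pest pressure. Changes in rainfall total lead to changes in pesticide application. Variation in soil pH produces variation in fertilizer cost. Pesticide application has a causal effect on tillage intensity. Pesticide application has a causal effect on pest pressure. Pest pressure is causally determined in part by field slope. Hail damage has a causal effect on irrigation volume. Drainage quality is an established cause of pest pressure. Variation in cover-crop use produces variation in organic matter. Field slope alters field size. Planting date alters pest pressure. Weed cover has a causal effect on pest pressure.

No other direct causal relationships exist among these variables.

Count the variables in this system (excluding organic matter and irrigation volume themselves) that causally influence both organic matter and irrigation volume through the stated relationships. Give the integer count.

The common causes are: drainage quality (to organic matter via drainage quality → pest pressure → organic matter; to irrigation volume via drainage quality → hail damage → irrigation volume); field slope (to organic matter via field slope → pest pressure → organic matter; to irrigation volume via field slope → hail damage → irrigation volume); soil compaction (to organic matter via soil compaction → pesticide application → pest pressure → organic matter; to irrigation volume via soil compaction → hail damage → irrigation volume); soil pH (to organic matter via soil pH → pest pressure → organic matter; to irrigation volume via soil pH → fertilizer cost → hail damage → irrigation volume).
Every other variable lacks a causal path to at least one of organic matter and irrigation volume.

4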